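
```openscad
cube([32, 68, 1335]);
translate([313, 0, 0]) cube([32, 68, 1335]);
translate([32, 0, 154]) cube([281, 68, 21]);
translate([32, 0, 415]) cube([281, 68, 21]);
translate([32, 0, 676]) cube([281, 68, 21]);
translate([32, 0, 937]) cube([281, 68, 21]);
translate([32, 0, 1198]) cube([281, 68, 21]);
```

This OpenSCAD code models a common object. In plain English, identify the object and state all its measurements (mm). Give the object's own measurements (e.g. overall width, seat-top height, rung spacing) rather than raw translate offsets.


A straight ladder. Two 32×68 mm vertical rails, 1335 mm tall, stand 345 mm apart (outside-to-outside) with their front faces coplanar on the −y side. 5 rungs, each 68 mm deep and 21 mm tall, span between the inner faces of the rails, front faces flush with the rails. The lowest rung's underside is at z = 154 mm and rungs are spaced 261 mm apart (underside to underside).


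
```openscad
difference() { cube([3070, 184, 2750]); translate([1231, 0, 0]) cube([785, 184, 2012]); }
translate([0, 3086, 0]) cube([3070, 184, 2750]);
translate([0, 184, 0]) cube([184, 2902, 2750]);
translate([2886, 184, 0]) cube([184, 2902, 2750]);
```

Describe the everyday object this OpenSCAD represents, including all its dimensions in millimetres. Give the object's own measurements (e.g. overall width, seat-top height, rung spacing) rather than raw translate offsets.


A single room: four walls, each 2750 mm tall and 184 mm thick, enclosing an outside footprint 3070×3270 mm (x × y), no floor or roof. The front and back walls (−y and +y sides) run the full x-width; the side walls fit between their inner faces. A door opening 785 mm wide and 2012 mm tall is cut through the front wall from the floor up, its −x edge 1231 mm from the wall's −x end.


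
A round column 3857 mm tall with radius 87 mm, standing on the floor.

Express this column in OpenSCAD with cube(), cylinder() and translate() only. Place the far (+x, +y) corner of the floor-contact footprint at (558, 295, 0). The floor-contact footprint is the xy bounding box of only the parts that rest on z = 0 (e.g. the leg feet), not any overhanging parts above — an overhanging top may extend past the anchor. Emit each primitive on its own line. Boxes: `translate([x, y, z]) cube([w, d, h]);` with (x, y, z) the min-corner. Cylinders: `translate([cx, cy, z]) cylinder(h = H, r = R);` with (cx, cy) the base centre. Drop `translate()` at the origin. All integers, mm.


translate([471, 208, 0]) cylinder(h = 3857, r = 87);


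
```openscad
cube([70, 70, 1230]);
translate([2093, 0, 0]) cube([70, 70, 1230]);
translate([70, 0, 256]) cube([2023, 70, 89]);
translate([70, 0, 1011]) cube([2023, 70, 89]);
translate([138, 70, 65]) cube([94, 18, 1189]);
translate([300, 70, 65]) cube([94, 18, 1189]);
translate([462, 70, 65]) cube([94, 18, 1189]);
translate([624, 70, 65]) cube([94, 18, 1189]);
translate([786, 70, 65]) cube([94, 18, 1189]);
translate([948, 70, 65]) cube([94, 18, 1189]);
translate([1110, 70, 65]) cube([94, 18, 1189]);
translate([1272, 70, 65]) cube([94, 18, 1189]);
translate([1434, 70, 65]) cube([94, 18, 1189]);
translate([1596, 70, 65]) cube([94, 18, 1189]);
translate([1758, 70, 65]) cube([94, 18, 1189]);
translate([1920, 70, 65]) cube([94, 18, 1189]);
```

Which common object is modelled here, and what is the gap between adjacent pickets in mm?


A fence section. The picket gap is 68 mm.

Two posts, two rails, 12 pickets — a fence section. Span 2023 mm holds 12 pickets of 94 mm with 13 equal gaps: ⌊(2023 − 12·94) / 13⌋ = 68 mm.


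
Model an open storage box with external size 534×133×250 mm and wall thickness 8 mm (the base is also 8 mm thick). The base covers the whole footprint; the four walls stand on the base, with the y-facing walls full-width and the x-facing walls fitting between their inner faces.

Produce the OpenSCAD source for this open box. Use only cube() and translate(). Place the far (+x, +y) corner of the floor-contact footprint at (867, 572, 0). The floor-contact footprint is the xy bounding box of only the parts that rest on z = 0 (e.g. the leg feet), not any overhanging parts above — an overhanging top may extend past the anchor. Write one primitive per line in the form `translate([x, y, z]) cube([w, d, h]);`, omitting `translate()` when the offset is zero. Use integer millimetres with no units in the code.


translate([333, 439, 0]) cube([534, 133, 8]);
translate([333, 439, 8]) cube([534, 8, 242]);
translate([333, 564, 8]) cube([534, 8, 242]);
translate([333, 447, 8]) cube([8, 117, 242]);
translate([859, 447, 8]) cube([8, 117, 242]);


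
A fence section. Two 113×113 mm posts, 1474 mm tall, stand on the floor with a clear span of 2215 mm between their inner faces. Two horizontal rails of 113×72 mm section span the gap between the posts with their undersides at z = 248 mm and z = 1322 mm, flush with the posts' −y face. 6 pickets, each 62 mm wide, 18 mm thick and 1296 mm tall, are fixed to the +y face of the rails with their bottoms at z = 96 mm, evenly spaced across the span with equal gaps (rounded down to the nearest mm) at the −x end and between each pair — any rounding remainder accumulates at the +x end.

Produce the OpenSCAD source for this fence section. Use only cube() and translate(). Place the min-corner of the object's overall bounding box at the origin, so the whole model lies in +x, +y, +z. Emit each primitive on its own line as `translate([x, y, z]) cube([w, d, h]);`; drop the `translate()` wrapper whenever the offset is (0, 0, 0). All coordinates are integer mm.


cube([113, 113, 1474]);
translate([2328, 0, 0]) cube([113, 113, 1474]);
translate([113, 0, 248]) cube([2215, 113, 72]);
translate([113, 0, 1322]) cube([2215, 113, 72]);
translate([376, 113, 96]) cube([62, 18, 1296]);
translate([701, 113, 96]) cube([62, 18, 1296]);
translate([1026, 113, 96]) cube([62, 18, 1296]);
translate([1351, 113, 96]) cube([62, 18, 1296]);
translate([1676, 113, 96]) cube([62, 18, 1296]);
translate([2001, 113, 96]) cube([62, 18, 1296]);


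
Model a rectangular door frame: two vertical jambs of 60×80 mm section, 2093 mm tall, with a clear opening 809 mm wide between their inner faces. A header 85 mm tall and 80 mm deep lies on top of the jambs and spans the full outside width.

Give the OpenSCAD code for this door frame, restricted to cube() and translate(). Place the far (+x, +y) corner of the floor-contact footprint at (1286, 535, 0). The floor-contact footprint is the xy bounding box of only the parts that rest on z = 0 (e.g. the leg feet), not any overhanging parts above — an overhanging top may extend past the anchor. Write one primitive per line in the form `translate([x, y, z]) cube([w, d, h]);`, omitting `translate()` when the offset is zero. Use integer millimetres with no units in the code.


translate([357, 455, 0]) cube([60, 80, 2093]);
translate([1226, 455, 0]) cube([60, 80, 2093]);
translate([357, 455, 2093]) cube([929, 80, 85]);


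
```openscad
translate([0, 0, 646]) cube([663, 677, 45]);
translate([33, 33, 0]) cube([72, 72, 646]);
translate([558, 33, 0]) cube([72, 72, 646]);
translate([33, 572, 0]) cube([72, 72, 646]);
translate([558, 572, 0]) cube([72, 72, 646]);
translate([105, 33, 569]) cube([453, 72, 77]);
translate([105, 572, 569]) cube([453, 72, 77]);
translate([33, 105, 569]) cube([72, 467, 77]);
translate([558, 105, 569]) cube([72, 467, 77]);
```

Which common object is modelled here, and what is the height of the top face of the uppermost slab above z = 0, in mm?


A table. The table height is 691 mm.

A 663×677×45 slab sits at z = 646 on four 72 mm square posts — a table. The top surface is at 646 + 45 = 691 mm.


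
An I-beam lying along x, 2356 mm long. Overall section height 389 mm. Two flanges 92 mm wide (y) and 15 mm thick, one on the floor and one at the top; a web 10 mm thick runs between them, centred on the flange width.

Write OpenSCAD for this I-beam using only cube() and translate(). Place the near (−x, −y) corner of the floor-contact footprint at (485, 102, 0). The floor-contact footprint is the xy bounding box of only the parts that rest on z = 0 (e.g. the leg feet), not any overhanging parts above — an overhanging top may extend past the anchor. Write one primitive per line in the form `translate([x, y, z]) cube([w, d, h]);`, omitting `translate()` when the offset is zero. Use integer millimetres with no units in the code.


translate([485, 102, 0]) cube([2356, 92, 15]);
translate([485, 143, 15]) cube([2356, 10, 359]);
translate([485, 102, 374]) cube([2356, 92, 15]);


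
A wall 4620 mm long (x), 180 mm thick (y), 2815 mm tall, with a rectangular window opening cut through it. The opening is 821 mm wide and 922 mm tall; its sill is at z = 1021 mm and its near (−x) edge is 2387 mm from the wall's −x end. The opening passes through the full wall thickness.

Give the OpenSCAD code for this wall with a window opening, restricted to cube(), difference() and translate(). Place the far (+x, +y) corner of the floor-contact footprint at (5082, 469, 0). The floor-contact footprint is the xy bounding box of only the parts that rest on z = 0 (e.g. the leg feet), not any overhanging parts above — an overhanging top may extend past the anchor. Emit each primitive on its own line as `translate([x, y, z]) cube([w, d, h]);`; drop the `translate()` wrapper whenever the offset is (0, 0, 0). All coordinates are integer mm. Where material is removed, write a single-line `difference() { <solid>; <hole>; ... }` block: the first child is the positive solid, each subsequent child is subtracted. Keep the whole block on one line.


difference() { translate([462, 289, 0]) cube([4620, 180, 2815]); translate([2849, 289, 1021]) cube([821, 180, 922]); }


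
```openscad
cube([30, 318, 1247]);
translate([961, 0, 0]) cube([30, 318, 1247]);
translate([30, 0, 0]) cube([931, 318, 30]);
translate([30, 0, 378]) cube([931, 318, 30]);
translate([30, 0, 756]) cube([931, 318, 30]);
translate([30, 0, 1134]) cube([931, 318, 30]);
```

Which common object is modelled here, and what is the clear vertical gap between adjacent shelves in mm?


A bookshelf. The clear shelf gap is 348 mm.

Two tall side panels with 4 horizontal boards between them — a bookshelf. The first two shelf undersides are at z = 0 and z = 378; with shelf thickness 30, the clear gap is 378 − 0 − 30 = 348 mm.


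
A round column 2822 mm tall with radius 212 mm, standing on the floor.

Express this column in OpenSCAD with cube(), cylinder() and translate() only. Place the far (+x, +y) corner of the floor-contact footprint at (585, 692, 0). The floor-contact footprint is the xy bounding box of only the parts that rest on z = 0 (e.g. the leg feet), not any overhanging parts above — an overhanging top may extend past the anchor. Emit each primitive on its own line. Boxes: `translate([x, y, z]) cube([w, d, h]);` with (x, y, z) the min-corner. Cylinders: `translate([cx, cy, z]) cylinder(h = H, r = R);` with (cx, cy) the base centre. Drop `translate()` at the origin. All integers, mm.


translate([373, 480, 0]) cylinder(h = 2822, r = 212);


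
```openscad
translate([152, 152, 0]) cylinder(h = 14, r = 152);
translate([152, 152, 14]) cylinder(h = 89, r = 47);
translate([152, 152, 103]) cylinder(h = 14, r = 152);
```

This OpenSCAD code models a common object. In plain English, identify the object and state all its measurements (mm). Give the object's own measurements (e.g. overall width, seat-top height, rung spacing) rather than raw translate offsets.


A spool: two coaxial disc flanges of radius 152 mm and thickness 14 mm, joined by a core cylinder of radius 47 mm and height 89 mm. The lower flange rests on z = 0 and the three cylinders share a vertical axis.


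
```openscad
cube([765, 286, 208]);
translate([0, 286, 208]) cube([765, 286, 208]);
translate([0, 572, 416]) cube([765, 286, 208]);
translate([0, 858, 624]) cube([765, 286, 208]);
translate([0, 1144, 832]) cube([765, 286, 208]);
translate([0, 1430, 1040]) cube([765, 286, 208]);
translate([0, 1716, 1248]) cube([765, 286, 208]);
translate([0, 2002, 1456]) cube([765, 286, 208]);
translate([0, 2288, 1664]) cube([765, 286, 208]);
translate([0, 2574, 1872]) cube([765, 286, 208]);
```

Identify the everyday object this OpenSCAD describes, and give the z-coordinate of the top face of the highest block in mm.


A staircase. The total rise is 2080 mm.

10 identical blocks, each offset up and back from the previous — a staircase. Each step is 208 mm tall and there are 10 of them, so the total rise is 10 × 208 = 2080 mm.


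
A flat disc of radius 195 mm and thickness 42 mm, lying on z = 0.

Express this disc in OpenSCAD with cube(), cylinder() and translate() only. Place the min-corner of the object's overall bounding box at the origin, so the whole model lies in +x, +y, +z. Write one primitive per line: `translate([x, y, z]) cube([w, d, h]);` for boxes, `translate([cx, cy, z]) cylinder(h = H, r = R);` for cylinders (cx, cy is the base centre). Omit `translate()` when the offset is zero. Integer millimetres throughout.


translate([195, 195, 0]) cylinder(h = 42, r = 195);


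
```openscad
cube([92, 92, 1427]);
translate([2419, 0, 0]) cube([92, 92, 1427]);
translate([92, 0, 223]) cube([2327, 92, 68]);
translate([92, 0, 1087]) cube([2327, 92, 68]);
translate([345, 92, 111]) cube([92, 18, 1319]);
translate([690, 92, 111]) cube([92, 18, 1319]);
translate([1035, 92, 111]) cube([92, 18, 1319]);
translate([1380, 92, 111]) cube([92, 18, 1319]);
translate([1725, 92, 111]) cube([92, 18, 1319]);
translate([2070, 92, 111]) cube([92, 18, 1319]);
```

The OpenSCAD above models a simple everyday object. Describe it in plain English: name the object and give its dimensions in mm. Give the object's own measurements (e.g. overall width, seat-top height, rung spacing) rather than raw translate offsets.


A fence section. Two 92×92 mm posts, 1427 mm tall, stand on the floor with a clear span of 2327 mm between their inner faces. Two horizontal rails of 92×68 mm section span the gap between the posts with their undersides at z = 223 mm and z = 1087 mm, flush with the posts' −y face. 6 pickets, each 92 mm wide, 18 mm thick and 1319 mm tall, are fixed to the +y face of the rails with their bottoms at z = 111 mm, spaced across the span with a 253 mm gap after the −x post and between neighbouring pickets, with 257 mm left before the +x post.


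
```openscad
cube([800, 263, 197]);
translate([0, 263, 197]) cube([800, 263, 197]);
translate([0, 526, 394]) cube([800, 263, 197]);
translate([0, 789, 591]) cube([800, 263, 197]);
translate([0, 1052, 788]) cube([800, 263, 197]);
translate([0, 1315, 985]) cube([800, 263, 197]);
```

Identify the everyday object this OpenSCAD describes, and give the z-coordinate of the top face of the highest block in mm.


A staircase. The total rise is 1182 mm.

6 identical blocks, each offset up and back from the previous — a staircase. Each step is 197 mm tall and there are 6 of them, so the total rise is 6 × 197 = 1182 mm.


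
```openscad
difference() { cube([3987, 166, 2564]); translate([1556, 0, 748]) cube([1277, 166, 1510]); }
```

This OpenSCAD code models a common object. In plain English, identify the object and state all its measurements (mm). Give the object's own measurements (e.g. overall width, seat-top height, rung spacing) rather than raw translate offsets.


A wall 3987 mm long (x), 166 mm thick (y), 2564 mm tall, with a rectangular window opening cut through it. The opening is 1277 mm wide and 1510 mm tall; its sill is at z = 748 mm and its near (−x) edge is 1556 mm from the wall's −x end. The opening passes through the full wall thickness.


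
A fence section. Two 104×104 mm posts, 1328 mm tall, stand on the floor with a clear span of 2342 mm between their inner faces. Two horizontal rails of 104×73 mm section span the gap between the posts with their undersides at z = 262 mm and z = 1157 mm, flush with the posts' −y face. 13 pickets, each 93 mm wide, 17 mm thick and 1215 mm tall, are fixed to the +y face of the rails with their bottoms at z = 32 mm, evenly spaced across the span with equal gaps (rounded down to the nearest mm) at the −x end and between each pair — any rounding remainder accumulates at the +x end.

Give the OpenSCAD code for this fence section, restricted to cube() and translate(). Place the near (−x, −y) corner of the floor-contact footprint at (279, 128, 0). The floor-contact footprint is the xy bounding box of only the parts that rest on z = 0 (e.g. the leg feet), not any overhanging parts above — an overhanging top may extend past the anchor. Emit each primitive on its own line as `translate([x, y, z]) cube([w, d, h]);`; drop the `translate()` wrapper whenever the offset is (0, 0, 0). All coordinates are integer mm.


translate([279, 128, 0]) cube([104, 104, 1328]);
translate([2725, 128, 0]) cube([104, 104, 1328]);
translate([383, 128, 262]) cube([2342, 104, 73]);
translate([383, 128, 1157]) cube([2342, 104, 73]);
translate([463, 232, 32]) cube([93, 17, 1215]);
translate([636, 232, 32]) cube([93, 17, 1215]);
translate([809, 232, 32]) cube([93, 17, 1215]);
translate([982, 232, 32]) cube([93, 17, 1215]);
translate([1155, 232, 32]) cube([93, 17, 1215]);
translate([1328, 232, 32]) cube([93, 17, 1215]);
translate([1501, 232, 32]) cube([93, 17, 1215]);
translate([1674, 232, 32]) cube([93, 17, 1215]);
translate([1847, 232, 32]) cube([93, 17, 1215]);
translate([2020, 232, 32]) cube([93, 17, 1215]);
translate([2193, 232, 32]) cube([93, 17, 1215]);
translate([2366, 232, 32]) cube([93, 17, 1215]);
translate([2539, 232, 32]) cube([93, 17, 1215]);


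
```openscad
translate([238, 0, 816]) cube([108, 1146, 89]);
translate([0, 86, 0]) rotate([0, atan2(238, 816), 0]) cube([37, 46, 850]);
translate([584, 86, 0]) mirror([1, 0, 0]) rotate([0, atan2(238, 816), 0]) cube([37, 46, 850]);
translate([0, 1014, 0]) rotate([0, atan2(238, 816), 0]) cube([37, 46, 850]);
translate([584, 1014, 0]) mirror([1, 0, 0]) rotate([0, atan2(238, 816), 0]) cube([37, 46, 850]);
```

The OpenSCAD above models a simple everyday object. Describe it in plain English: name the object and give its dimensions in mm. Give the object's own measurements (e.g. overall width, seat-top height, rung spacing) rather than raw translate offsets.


A sawhorse. A 108×1146×89 mm beam (x, y, z) sits on two A-frame leg pairs. Each pair is two raked legs of 37×46 mm section (46 mm along y) splaying symmetrically in x. Each leg rises 816 mm vertically over 238 mm of horizontal reach and is 850 mm long along its own axis. Every leg's outer bottom edge rests on the floor and its outer top edge meets a bottom edge of the beam — the left legs (tilting toward +x) meet the beam's −x bottom edge, the right legs (their mirror images, tilting toward −x) meet its +x bottom edge — so the leg tops tuck under the beam, the beam's underside is 816 mm above the floor, and the feet are 584 mm apart outside-to-outside with the beam centred between them. The two leg pairs are set in 86 mm from either end of the beam.


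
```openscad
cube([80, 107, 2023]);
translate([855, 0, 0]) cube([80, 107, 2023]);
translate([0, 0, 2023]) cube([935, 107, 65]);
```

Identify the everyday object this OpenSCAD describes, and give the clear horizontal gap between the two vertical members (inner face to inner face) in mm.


A door frame. The clear opening width is 775 mm.

Two 2023 mm tall posts with a header on top — a door frame. The left jamb is 80 mm wide at x = 0; the right jamb starts at x = 855. The clear opening is 855 − 80 = 775 mm.


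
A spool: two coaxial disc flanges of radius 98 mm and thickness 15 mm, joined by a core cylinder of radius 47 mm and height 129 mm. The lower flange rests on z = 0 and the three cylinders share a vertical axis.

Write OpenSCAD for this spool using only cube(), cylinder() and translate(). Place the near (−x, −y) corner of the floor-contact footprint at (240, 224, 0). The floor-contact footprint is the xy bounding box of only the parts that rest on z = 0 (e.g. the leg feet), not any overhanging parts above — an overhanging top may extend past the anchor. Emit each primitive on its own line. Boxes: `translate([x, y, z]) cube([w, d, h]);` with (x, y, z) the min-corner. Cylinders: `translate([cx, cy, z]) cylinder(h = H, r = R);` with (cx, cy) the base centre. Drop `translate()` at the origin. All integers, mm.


translate([338, 322, 0]) cylinder(h = 15, r = 98);
translate([338, 322, 15]) cylinder(h = 129, r = 47);
translate([338, 322, 144]) cylinder(h = 15, r = 98);


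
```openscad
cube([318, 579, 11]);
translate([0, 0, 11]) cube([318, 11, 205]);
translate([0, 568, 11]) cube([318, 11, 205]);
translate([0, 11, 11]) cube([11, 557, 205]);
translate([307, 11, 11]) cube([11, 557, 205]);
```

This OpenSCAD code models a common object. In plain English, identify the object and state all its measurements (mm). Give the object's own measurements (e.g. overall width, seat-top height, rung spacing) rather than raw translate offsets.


An open-topped rectangular box: outside dimensions 318×579×216 mm, with a uniform wall and base thickness of 11 mm. The base is a full 318×579 slab on the floor; four walls sit on top of the base. The front and back walls (the −y and +y sides) span the full width; the two side walls fit between them.


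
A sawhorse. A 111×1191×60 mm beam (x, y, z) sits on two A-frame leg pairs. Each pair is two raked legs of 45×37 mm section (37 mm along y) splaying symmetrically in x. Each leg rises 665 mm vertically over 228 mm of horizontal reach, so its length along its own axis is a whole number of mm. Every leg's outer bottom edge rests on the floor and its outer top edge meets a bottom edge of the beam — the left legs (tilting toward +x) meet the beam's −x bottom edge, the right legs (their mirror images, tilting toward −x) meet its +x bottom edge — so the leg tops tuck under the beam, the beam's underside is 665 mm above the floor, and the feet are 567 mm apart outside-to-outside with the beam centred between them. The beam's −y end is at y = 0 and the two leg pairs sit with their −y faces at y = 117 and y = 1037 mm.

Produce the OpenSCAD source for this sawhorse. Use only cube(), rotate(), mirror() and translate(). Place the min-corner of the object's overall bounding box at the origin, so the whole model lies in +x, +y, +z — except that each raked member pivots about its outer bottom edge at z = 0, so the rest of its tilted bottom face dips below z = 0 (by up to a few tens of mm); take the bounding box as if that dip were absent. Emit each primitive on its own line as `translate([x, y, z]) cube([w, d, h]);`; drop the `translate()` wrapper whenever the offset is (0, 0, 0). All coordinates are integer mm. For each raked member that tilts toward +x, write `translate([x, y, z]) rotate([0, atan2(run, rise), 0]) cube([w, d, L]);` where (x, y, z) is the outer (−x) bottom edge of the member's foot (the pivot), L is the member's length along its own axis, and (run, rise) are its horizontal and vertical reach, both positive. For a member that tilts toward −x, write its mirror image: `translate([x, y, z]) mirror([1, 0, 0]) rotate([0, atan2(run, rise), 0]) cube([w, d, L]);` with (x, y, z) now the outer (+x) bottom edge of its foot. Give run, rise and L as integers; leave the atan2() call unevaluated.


translate([228, 0, 665]) cube([111, 1191, 60]);
translate([0, 117, 0]) rotate([0, atan2(228, 665), 0]) cube([45, 37, 703]);
translate([567, 117, 0]) mirror([1, 0, 0]) rotate([0, atan2(228, 665), 0]) cube([45, 37, 703]);
translate([0, 1037, 0]) rotate([0, atan2(228, 665), 0]) cube([45, 37, 703]);
translate([567, 1037, 0]) mirror([1, 0, 0]) rotate([0, atan2(228, 665), 0]) cube([45, 37, 703]);


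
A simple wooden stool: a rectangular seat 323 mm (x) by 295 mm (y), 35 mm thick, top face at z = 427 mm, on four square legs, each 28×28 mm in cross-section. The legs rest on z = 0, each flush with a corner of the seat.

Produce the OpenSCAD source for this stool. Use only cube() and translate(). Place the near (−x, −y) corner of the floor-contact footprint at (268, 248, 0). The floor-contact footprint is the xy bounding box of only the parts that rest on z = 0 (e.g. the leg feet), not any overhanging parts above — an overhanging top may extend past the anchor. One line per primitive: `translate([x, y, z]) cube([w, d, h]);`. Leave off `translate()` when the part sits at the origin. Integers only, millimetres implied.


translate([268, 248, 392]) cube([323, 295, 35]);
translate([268, 248, 0]) cube([28, 28, 392]);
translate([563, 248, 0]) cube([28, 28, 392]);
translate([268, 515, 0]) cube([28, 28, 392]);
translate([563, 515, 0]) cube([28, 28, 392]);


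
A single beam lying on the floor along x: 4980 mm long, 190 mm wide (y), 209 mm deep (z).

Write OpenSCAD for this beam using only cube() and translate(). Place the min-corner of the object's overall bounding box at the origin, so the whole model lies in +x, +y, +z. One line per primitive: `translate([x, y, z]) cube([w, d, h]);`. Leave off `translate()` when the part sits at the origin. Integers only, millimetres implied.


cube([4980, 190, 209]);


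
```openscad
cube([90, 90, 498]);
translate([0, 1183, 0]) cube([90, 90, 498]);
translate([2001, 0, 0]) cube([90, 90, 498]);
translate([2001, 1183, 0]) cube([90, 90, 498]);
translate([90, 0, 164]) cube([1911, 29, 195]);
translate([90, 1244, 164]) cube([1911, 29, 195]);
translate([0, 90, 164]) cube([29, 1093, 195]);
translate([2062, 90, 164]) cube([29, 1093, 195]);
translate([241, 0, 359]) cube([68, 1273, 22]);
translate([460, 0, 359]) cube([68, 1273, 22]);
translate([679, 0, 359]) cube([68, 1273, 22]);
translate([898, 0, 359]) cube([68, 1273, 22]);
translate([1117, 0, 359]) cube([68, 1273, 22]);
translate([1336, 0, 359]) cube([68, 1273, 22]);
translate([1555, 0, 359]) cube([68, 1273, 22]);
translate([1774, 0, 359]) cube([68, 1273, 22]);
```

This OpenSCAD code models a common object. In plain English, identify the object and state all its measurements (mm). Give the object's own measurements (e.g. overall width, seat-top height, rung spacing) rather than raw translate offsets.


A bed frame 2091 mm long (x) by 1273 mm wide (y). Four 90×90 mm corner posts, 498 mm tall, at the corners of the footprint. Four rails of 29 mm thickness and 195 mm height run between adjacent posts with their undersides at z = 164 mm, their outer faces flush with the outside of the frame (the two x-running rails run between the posts' inner faces; the two y-running rails run between the posts' inner faces). 8 slats, each 68 mm wide (x) and 22 mm thick, lie across the top of the two x-running rails, running the full 1273 mm width of the frame in y; along x they sit between the end posts with a 151 mm gap after the −x posts and between neighbouring slats, leaving 159 mm before the +x posts.


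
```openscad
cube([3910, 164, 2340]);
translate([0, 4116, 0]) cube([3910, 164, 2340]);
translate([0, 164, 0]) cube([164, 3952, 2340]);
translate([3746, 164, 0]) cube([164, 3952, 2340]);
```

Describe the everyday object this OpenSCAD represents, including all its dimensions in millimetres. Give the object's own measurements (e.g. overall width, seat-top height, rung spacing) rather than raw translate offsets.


The wall frame of a small rectangular building: four walls, each 2340 mm tall and 164 mm thick, enclosing a footprint 3910 mm (x) by 4280 mm (y) outside-to-outside, with no floor or roof. The front and back walls (the −y and +y sides) span the full width; the two side walls fit between them.


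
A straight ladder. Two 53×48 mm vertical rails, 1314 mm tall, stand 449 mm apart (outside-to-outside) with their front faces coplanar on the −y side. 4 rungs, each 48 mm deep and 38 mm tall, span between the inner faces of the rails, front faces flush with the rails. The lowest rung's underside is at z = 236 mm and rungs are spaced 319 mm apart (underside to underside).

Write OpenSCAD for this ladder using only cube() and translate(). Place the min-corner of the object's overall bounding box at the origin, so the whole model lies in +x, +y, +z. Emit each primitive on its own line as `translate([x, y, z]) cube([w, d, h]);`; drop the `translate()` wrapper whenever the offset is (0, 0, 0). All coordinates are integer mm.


// rung span = 449 - 2*53 = 343
// rung[k] z = 236 + k*319
cube([53, 48, 1314]);
translate([396, 0, 0]) cube([53, 48, 1314]);
translate([53, 0, 236]) cube([343, 48, 38]);
translate([53, 0, 555]) cube([343, 48, 38]);
translate([53, 0, 874]) cube([343, 48, 38]);
translate([53, 0, 1193]) cube([343, 48, 38]);


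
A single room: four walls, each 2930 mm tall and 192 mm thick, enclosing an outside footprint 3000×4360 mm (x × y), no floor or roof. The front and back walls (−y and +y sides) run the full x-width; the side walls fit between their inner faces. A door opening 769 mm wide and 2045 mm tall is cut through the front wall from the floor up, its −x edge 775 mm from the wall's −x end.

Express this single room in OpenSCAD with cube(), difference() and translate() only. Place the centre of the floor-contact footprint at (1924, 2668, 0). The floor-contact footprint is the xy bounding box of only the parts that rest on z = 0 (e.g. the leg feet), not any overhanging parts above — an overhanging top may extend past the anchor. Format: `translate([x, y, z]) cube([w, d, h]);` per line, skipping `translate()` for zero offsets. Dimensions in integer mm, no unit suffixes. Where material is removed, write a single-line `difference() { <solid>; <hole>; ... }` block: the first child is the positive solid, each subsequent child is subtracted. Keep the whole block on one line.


difference() { translate([424, 488, 0]) cube([3000, 192, 2930]); translate([1199, 488, 0]) cube([769, 192, 2045]); }
translate([424, 4656, 0]) cube([3000, 192, 2930]);
translate([424, 680, 0]) cube([192, 3976, 2930]);
translate([3232, 680, 0]) cube([192, 3976, 2930]);


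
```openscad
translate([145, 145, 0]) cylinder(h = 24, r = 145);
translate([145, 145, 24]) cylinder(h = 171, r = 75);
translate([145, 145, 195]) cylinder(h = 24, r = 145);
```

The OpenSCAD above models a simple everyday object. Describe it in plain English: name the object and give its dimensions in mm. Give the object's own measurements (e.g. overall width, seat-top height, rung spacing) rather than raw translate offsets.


A spool: two coaxial disc flanges of radius 145 mm and thickness 24 mm, joined by a core cylinder of radius 75 mm and height 171 mm. The lower flange rests on z = 0 and the three cylinders share a vertical axis.


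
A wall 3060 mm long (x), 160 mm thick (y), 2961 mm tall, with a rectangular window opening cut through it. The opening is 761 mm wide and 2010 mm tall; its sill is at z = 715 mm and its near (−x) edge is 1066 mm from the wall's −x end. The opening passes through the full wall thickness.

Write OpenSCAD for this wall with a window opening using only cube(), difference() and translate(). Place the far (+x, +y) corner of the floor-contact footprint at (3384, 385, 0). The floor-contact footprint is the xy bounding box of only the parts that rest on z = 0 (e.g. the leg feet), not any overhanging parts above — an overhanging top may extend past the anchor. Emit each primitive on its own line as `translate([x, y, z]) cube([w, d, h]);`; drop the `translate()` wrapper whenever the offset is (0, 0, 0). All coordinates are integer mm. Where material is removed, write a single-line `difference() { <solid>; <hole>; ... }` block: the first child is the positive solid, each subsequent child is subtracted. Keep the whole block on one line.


difference() { translate([324, 225, 0]) cube([3060, 160, 2961]); translate([1390, 225, 715]) cube([761, 160, 2010]); }


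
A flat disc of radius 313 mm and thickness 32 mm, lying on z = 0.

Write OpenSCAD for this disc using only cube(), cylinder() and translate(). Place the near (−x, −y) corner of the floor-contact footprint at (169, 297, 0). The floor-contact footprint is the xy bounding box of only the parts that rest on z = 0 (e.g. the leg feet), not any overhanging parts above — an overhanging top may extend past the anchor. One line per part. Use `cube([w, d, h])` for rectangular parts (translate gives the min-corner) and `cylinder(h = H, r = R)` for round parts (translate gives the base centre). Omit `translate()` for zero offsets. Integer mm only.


translate([482, 610, 0]) cylinder(h = 32, r = 313);


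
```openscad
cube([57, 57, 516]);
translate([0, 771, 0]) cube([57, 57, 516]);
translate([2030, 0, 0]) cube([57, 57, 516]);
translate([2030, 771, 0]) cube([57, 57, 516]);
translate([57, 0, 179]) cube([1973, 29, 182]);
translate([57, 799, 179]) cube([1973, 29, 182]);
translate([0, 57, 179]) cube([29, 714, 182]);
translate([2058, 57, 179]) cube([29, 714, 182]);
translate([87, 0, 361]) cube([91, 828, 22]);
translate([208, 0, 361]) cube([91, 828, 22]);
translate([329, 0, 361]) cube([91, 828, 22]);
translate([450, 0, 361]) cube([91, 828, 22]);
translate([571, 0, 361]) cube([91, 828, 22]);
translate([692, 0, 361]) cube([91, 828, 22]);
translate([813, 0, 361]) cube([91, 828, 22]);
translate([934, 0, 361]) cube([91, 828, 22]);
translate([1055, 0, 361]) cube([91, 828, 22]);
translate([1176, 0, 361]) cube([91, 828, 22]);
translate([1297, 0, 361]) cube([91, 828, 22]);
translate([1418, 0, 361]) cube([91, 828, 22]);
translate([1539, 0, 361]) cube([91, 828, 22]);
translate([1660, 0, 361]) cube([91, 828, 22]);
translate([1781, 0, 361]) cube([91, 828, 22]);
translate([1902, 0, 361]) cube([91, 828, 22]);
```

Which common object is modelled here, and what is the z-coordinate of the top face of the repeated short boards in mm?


A bed frame. The slat-top height is 383 mm.

Four posts, four rails, and a row of slats — a bed frame. Slats sit on the rails at z = 179 + 182 = 361; with slat thickness 22, the top is 383 mm.


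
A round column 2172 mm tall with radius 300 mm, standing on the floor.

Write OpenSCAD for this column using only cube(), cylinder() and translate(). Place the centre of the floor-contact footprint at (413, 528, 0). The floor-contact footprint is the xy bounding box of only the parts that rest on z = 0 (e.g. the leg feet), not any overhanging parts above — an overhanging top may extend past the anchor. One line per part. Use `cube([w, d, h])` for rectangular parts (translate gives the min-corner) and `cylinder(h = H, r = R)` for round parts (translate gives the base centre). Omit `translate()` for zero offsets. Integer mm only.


translate([413, 528, 0]) cylinder(h = 2172, r = 300);


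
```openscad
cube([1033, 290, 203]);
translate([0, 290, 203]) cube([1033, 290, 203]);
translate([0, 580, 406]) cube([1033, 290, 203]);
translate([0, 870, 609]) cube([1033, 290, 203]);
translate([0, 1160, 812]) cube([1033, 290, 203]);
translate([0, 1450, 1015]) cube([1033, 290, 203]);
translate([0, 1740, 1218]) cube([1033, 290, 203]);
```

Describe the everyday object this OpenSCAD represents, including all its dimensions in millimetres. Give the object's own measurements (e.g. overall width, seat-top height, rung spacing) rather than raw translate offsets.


A straight staircase of 7 solid steps. Each step is 1033 mm wide (x), 290 mm deep (y, the going) and 203 mm tall (the rise). The first step rests on the floor; each subsequent step sits one going further in +y and one rise higher in +z, directly behind and above the previous step with no overlap.


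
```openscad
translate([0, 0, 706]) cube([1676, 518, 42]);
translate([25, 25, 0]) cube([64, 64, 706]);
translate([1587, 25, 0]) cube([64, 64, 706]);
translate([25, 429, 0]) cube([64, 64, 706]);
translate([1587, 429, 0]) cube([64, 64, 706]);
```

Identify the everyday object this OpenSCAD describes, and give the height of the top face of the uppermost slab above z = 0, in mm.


A table. The table height is 748 mm.

A 1676×518×42 slab sits at z = 706 on four 64 mm square posts — a table. The top surface is at 706 + 42 = 748 mm.


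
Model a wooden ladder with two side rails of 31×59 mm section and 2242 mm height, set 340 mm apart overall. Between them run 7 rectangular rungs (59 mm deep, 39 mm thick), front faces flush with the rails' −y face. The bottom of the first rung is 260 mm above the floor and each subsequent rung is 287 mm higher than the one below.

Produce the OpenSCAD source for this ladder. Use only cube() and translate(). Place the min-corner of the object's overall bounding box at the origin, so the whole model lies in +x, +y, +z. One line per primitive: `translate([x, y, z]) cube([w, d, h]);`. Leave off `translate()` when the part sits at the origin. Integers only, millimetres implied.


cube([31, 59, 2242]);
translate([309, 0, 0]) cube([31, 59, 2242]);
translate([31, 0, 260]) cube([278, 59, 39]);
translate([31, 0, 547]) cube([278, 59, 39]);
translate([31, 0, 834]) cube([278, 59, 39]);
translate([31, 0, 1121]) cube([278, 59, 39]);
translate([31, 0, 1408]) cube([278, 59, 39]);
translate([31, 0, 1695]) cube([278, 59, 39]);
translate([31, 0, 1982]) cube([278, 59, 39]);


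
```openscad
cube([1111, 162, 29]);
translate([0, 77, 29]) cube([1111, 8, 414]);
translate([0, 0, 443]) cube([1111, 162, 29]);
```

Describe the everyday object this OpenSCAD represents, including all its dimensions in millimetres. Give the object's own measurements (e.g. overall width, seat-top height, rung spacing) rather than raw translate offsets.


An I-beam lying along x, 1111 mm long. Overall section height 472 mm. Two flanges 162 mm wide (y) and 29 mm thick, one on the floor and one at the top; a web 8 mm thick runs between them, centred on the flange width.


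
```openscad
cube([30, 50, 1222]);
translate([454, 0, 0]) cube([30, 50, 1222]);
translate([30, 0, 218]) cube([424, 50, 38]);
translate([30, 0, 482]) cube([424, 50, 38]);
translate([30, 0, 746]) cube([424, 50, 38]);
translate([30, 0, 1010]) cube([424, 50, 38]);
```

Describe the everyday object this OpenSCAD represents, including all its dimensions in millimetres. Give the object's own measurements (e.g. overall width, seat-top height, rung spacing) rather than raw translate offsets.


A straight ladder. Two 30×50 mm vertical rails, 1222 mm tall, stand 484 mm apart (outside-to-outside) with their front faces coplanar on the −y side. 4 rungs, each 50 mm deep and 38 mm tall, span between the inner faces of the rails, front faces flush with the rails. The lowest rung's underside is at z = 218 mm and rungs are spaced 264 mm apart (underside to underside).


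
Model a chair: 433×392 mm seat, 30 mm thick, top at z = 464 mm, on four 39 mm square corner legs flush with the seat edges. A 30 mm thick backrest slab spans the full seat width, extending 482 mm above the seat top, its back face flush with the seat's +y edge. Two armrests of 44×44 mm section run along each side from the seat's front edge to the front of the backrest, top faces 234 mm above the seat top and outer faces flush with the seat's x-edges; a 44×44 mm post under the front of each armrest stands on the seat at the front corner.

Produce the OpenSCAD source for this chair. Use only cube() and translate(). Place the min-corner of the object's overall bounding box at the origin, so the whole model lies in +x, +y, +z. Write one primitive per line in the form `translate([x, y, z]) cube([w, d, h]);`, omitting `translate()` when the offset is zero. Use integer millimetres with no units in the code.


translate([0, 0, 434]) cube([433, 392, 30]);
cube([39, 39, 434]);
translate([394, 0, 0]) cube([39, 39, 434]);
translate([0, 353, 0]) cube([39, 39, 434]);
translate([394, 353, 0]) cube([39, 39, 434]);
translate([0, 362, 464]) cube([433, 30, 482]);
translate([0, 0, 654]) cube([44, 362, 44]);
translate([389, 0, 654]) cube([44, 362, 44]);
translate([0, 0, 464]) cube([44, 44, 190]);
translate([389, 0, 464]) cube([44, 44, 190]);


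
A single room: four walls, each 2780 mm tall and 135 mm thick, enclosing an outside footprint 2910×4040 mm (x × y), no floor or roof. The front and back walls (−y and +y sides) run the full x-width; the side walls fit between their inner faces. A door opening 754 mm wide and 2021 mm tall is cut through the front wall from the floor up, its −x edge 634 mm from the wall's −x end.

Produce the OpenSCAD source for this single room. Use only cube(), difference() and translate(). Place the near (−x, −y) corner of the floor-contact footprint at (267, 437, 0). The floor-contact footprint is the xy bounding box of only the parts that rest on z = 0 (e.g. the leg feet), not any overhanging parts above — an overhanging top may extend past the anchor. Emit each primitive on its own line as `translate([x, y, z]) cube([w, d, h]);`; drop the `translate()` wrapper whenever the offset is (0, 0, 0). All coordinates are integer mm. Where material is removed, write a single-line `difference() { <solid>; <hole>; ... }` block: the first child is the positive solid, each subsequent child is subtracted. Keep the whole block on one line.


difference() { translate([267, 437, 0]) cube([2910, 135, 2780]); translate([901, 437, 0]) cube([754, 135, 2021]); }
translate([267, 4342, 0]) cube([2910, 135, 2780]);
translate([267, 572, 0]) cube([135, 3770, 2780]);
translate([3042, 572, 0]) cube([135, 3770, 2780]);
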